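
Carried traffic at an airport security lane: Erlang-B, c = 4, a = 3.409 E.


B(4,3.409) = 0.250660 (Erlang-B)
Carried load = a(1 − B) = 3.409·(1 − 0.250660) = 3.409·0.749340 = 2.5545 E

Final: 2.5545 Erlangs


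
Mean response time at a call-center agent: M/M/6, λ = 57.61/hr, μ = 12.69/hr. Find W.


a = 4.5398; ρ = 0.7566; P₀ = 0.008683
Lq = P₀·a^c·ρ/(c!(1−ρ)²) = 1.34871
Wq = Lq/λ = 1.34871/57.61 = 0.02341 hr
W = Wq + 1/μ = 0.02341 + 0.07880 = 0.10221 hr

Final: 0.10221 hr


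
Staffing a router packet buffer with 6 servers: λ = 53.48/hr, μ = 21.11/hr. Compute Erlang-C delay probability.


a = λ/μ = 2.5334; ρ = a/6 = 0.4222
P₀ = 0.078903 (from M/M/c formula)
C(c,a) = [a^c/(c!(1−ρ))]·P₀ = [264.37415/(720·0.5778)]·0.078903
= 0.63553·0.078903 = 0.050145

Final: 0.050145


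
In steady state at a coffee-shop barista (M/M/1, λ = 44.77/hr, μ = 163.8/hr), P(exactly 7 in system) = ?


ρ = 44.77/163.8 = 0.2733
P_n = (1−ρ)·ρ^n = (1 − 0.2733)·0.2733^7 = 0.7267·0.0001139 = 0.00008280

Final: 0.00008280


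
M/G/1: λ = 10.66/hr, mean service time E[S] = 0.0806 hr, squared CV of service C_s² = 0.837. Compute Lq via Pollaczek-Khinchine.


ρ = λ·E[S] = 10.66·0.0806 = 0.8592
Lq = ρ²(1+C_s²)/(2(1−ρ)) = 0.7382·(1+0.837)/(2·0.1408)
= 0.7382·1.8370/0.2816 = 4.81558

Final: 4.81558


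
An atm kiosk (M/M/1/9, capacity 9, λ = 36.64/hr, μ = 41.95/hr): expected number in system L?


ρ = 36.64/41.95 = 0.8734
L = ρ[1 − (K+1)ρ^K + Kρ^(K+1)] / [(1−ρ)(1−ρ^(K+1))]
Numerator: 0.8734·(1 − 10·0.295809 + 9·0.258366) = 0.320721
Denominator: (0.1266)·(0.741634) = 0.093876
L = 0.320721/0.093876 = 3.4165

Final: 3.4165


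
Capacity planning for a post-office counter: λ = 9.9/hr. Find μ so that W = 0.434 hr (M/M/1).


W = 1/(μ−λ) ⇒ μ − λ = 1/W = 1/0.434 = 2.3041
μ = λ + 1/W = 9.9 + 2.3041 = 12.2041 per hr

Final: 12.2041 /hr


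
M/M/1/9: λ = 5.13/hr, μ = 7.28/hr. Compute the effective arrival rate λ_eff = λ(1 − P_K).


ρ = 0.7047; P_K = (1−ρ)ρ^9/(1−ρ^10) = 0.013047
λ_eff = λ(1 − P_K) = 5.13·(1 − 0.013047) = 5.13·0.986953 = 5.0631 /hr

Final: 5.0631 /hr


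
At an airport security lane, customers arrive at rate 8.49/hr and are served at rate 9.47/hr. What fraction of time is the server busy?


ρ = λ/μ = 8.49/9.47 = 0.8965

Final: 0.8965


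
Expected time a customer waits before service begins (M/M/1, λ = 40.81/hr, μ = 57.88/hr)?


ρ = 40.81/57.88 = 0.7051
Wq = ρ/(μ−λ) = 0.7051/(57.88 − 40.81) = 0.7051/17.07 = 0.04131 hr

Final: 0.04131 hr


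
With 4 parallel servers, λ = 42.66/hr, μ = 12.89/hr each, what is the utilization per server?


ρ = λ/(cμ) = 42.66/(4·12.89) = 42.66/51.56 = 0.8274

Final: 0.8274


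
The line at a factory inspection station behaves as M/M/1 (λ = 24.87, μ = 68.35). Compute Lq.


ρ = 24.87/68.35 = 0.3639
Lq = ρ²/(1−ρ) = 0.1324/0.6361 = 0.2081

Final: 0.2081


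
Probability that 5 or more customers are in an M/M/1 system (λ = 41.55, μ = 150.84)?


ρ = 41.55/150.84 = 0.2755
P(N ≥ n) = ρ^n = 0.2755^5 = 0.001586

Final: 0.001586


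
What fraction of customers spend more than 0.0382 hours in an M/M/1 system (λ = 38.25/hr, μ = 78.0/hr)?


W ~ Exponential(μ−λ) for M/M/1.
μ − λ = 78.0 − 38.25 = 39.7500
P(W > t) = e^{−(μ−λ)t} = e^{−1.5184} = 0.219051

Final: 0.219051


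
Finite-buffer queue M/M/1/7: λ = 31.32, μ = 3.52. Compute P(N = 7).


ρ = λ/μ = 31.32/3.52 = 8.8977
P_K = (1−ρ)ρ^K/(1−ρ^(K+1)) = (-7.8977·4415233.023527)/(1 − 39285539.288881)
= -34870306.265354/-39285538.288881 = 0.887612

Final: 0.887612


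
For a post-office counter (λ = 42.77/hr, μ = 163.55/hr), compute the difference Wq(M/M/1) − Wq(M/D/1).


ρ = 42.77/163.55 = 0.2615
Wq(M/M/1) = ρ/(μ−λ) = 0.2615/120.78 = 0.002165 hr
Wq(M/D/1) = ρ/(2(μ−λ)) = 0.001083 hr
Savings = 0.002165 − 0.001083 = 0.001083 hr

Final: 0.001083 hr


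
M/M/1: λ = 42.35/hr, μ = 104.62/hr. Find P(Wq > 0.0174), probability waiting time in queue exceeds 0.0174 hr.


ρ = 42.35/104.62 = 0.4048
P(Wq > t) = ρ·e^{−(μ−λ)t} = 0.4048·e^{−1.0835}
= 0.4048·0.338410 = 0.136988

Final: 0.136988


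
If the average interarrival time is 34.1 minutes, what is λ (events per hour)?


λ = 1/(interarrival time) in consistent units.
1 hour = 60 min, so λ = 60/34.1 = 1.7595 per hour

Final: 1.7595 /hr


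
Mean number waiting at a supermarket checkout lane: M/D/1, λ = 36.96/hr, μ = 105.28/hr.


ρ = 36.96/105.28 = 0.3511
M/D/1: Lq = ρ²/(2(1−ρ)) = 0.1232/(2·0.6489) = 0.09496

Final: 0.09496


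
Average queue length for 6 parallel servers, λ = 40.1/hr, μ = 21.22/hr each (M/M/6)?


a = λ/μ = 1.8897; ρ = a/6 = 0.3150
P₀ = 0.150955
Lq = P₀·a^c·ρ / (c!·(1−ρ)²) = 0.150955·45.54010·0.3150/(720·0.46929)
= 0.006408

Final: 0.006408


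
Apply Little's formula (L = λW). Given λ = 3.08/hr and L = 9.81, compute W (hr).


W = L/λ = 9.81/3.08 = 3.1851 hr

Final: 3.1851 hr


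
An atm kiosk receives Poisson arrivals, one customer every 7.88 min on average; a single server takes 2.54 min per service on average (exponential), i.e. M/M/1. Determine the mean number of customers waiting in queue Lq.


λ = 60/7.88 = 7.6142 /hr
μ = 60/2.54 = 23.6220 /hr
ρ = λ/μ = 7.6142/23.6220 = 0.3223
Lq = ρ²/(1−ρ) = 0.1039/0.6777 = 0.1533

Final: 0.1533


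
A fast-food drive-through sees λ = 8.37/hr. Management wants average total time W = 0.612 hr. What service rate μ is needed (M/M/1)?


W = 1/(μ−λ) ⇒ μ − λ = 1/W = 1/0.612 = 1.6340
μ = λ + 1/W = 8.37 + 1.6340 = 10.0040 per hr

Final: 10.0040 /hr


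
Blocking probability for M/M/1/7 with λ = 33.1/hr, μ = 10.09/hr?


ρ = λ/μ = 33.1/10.09 = 3.2805
P_K = (1−ρ)ρ^K/(1−ρ^(K+1)) = (-2.2805·4088.441545)/(1 − 13412.033216)
= -9323.591670/-13411.033216 = 0.695218

Final: 0.695218


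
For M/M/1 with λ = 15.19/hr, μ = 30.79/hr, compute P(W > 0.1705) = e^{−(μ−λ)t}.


W ~ Exponential(μ−λ) for M/M/1.
μ − λ = 30.79 − 15.19 = 15.6000
P(W > t) = e^{−(μ−λ)t} = e^{−2.6598} = 0.069962

Final: 0.069962


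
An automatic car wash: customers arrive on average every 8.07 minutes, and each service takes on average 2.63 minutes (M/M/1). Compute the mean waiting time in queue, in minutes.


λ = 60/8.07 = 7.4349 /hr
μ = 60/2.63 = 22.8137 /hr
ρ = λ/μ = 7.4349/22.8137 = 0.3259
Wq = ρ/(μ−λ) = 0.3259/(22.8137−7.4349) = 0.02119 hr
In minutes: 0.02119·60 = 1.271 min

Final: 1.271 min


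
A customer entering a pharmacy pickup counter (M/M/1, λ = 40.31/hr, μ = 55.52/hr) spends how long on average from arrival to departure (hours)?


W = 1/(μ−λ) = 1/(55.52 − 40.31) = 1/15.21 = 0.06575 hr

Final: 0.06575 hr


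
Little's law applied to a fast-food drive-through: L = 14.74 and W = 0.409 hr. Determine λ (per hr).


λ = L/W = 14.74/0.409 = 36.0391 /hr

Final: 36.0391 /hr


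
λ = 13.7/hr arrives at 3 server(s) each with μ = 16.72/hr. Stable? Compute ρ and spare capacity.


Total capacity cμ = 3·16.72 = 50.16/hr
ρ = λ/(cμ) = 13.7/50.16 = 0.2731
Stable ⇔ ρ < 1: YES
Spare capacity = cμ − λ = 50.16 − 13.7 = 36.46/hr

Final: ρ = 0.2731; stable; margin = 36.46/hr


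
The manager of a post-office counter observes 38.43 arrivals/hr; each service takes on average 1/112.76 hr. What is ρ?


ρ = λ/μ = 38.43/112.76 = 0.3408

Final: 0.3408


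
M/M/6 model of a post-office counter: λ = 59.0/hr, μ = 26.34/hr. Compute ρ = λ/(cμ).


ρ = λ/(cμ) = 59.0/(6·26.34) = 59.0/158.04 = 0.3733

Final: 0.3733


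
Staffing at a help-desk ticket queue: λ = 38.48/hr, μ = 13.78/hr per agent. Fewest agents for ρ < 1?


Stability requires cμ > λ ⇔ c > λ/μ.
λ/μ = 38.48/13.78 = 2.7925
Minimum integer c = ⌊2.7925⌋ + 1 = 3
Check: 3·13.78 = 41.34 > 38.48, while 2·13.78 = 27.56 ≤ 38.48

Final: 3 servers


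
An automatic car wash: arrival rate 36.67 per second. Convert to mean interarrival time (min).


Mean interarrival time = 1/λ = 1/36.67 second = 0.02727 second
In minutes: 0.02727 × 0.0166667 = 0.0004545 min

Final: 0.0004545 min


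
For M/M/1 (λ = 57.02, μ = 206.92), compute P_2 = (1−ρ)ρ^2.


ρ = 57.02/206.92 = 0.2756
P_n = (1−ρ)·ρ^n = (1 − 0.2756)·0.2756^2 = 0.7244·0.075936 = 0.055011

Final: 0.055011


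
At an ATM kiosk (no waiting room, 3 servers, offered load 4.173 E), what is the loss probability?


B(c,a) = (a^c/c!) / Σ_{k=0}^{c} a^k/k!
a^3/3! = 12.111388
Σ terms (k=0..3): 1.00000 + 4.17300 + 8.70696 + 12.11139 = 25.991352
B = 12.111388/25.991352 = 0.465978

Final: 0.465978


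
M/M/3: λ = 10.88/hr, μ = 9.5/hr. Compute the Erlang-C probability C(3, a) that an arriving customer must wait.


a = λ/μ = 1.1453; ρ = a/3 = 0.3818
P₀ = 0.311912 (from M/M/c formula)
C(c,a) = [a^c/(c!(1−ρ))]·P₀ = [1.50216/(6·0.6182)]·0.311912
= 0.40495·0.311912 = 0.126310

Final: 0.126310


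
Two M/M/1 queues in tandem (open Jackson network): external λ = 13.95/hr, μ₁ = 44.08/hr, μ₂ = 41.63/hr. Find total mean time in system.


Each node sees arrival rate λ = 13.95/hr (tandem ⇒ throughput preserved).
W₁ = 1/(μ₁−λ) = 1/(44.08−13.95) = 0.03319 hr
W₂ = 1/(μ₂−λ) = 1/(41.63−13.95) = 0.03613 hr
W_total = W₁ + W₂ = 0.03319 + 0.03613 = 0.06932 hr

Final: 0.06932 hr


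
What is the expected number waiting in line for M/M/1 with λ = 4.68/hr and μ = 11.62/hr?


ρ = 4.68/11.62 = 0.4028
Lq = ρ²/(1−ρ) = 0.1622/0.5972 = 0.2716

Final: 0.2716


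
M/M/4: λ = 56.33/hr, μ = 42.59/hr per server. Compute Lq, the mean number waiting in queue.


a = λ/μ = 1.3226; ρ = a/4 = 0.3307
P₀ = 0.265016
Lq = P₀·a^c·ρ / (c!·(1−ρ)²) = 0.265016·3.06005·0.3307/(24·0.44803)
= 0.02494

Final: 0.02494


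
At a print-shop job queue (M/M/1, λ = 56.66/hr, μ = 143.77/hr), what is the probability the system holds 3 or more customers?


ρ = 56.66/143.77 = 0.3941
P(N ≥ n) = ρ^n = 0.3941^3 = 0.061210

Final: 0.061210


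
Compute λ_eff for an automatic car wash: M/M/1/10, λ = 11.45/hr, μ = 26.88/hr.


ρ = 0.4260; P_K = (1−ρ)ρ^10/(1−ρ^11) = 0.0001129
λ_eff = λ(1 − P_K) = 11.45·(1 − 0.0001129) = 11.45·0.999887 = 11.4487 /hr

Final: 11.4487 /hr


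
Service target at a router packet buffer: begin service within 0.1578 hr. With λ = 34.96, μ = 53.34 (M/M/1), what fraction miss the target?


ρ = 34.96/53.34 = 0.6554
P(Wq > t) = ρ·e^{−(μ−λ)t} = 0.6554·e^{−2.9004}
= 0.6554·0.055003 = 0.036050

Final: 0.036050


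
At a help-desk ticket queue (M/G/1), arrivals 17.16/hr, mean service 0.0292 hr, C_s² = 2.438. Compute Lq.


ρ = λ·E[S] = 17.16·0.0292 = 0.5011
Lq = ρ²(1+C_s²)/(2(1−ρ)) = 0.2511·(1+2.438)/(2·0.4989)
= 0.2511·3.4380/0.9979 = 0.86504

Final: 0.86504


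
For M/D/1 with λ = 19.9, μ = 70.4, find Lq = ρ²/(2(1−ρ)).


ρ = 19.9/70.4 = 0.2827
M/D/1: Lq = ρ²/(2(1−ρ)) = 0.07990/(2·0.7173) = 0.05569

Final: 0.05569


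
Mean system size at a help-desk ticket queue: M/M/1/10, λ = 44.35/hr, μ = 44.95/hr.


ρ = 44.35/44.95 = 0.9867
L = ρ[1 − (K+1)ρ^K + Kρ^(K+1)] / [(1−ρ)(1−ρ^(K+1))]
Numerator: 0.9867·(1 − 11·0.874257 + 10·0.862588) = 0.008925
Denominator: (0.01335)·(0.137412) = 0.001834
L = 0.008925/0.001834 = 4.8657

Final: 4.8657


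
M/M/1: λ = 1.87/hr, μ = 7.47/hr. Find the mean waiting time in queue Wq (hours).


ρ = 1.87/7.47 = 0.2503
Wq = ρ/(μ−λ) = 0.2503/(7.47 − 1.87) = 0.2503/5.60 = 0.04470 hr

Final: 0.04470 hr


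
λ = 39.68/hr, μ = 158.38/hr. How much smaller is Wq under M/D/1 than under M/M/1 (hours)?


ρ = 39.68/158.38 = 0.2505
Wq(M/M/1) = ρ/(μ−λ) = 0.2505/118.70 = 0.002111 hr
Wq(M/D/1) = ρ/(2(μ−λ)) = 0.001055 hr
Savings = 0.002111 − 0.001055 = 0.001055 hr

Final: 0.001055 hr


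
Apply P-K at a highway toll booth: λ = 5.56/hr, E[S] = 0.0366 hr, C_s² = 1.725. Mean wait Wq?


ρ = λ·E[S] = 5.56·0.0366 = 0.2035
E[S²] = E[S]²(1+C_s²) = 0.0366²·(1+1.725) = 0.003650
Wq = λ·E[S²]/(2(1−ρ)) = 5.56·0.003650/(2·0.7965) = 0.01274 hr

Final: 0.01274 hr


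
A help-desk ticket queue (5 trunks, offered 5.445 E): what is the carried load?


B(5,5.445) = 0.319886 (Erlang-B)
Carried load = a(1 − B) = 5.445·(1 − 0.319886) = 5.445·0.680114 = 3.7032 E

Final: 3.7032 Erlangs


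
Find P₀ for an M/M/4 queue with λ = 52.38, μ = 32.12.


a = λ/μ = 52.38/32.12 = 1.6308; ρ = a/c = 0.4077
Σ_{k=0}^{3} a^k/k! (terms k=0..3) = 1.00000 + 1.63076 + 1.32969 + 0.72280 = 4.68325
Tail: a^4/(4!(1−ρ)) = 7.07229/(24·0.5923) = 0.49751
P₀ = 1/(4.68325 + 0.49751) = 1/5.18076 = 0.193022

Final: 0.193022


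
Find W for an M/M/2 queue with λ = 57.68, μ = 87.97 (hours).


a = 0.6557; ρ = 0.3278; P₀ = 0.506207
Lq = P₀·a^c·ρ/(c!(1−ρ)²) = 0.07896
Wq = Lq/λ = 0.07896/57.68 = 0.001369 hr
W = Wq + 1/μ = 0.001369 + 0.01137 = 0.01274 hr

Final: 0.01274 hr


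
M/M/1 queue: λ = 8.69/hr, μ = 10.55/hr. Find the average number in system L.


ρ = λ/μ = 8.69/10.55 = 0.8237
L = ρ/(1−ρ) = 0.8237/(1 − 0.8237) = 0.8237/0.1763 = 4.6720

Final: 4.6720


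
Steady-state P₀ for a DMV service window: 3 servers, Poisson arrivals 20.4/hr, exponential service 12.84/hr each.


a = λ/μ = 20.4/12.84 = 1.5888; ρ = a/c = 0.5296
Σ_{k=0}^{2} a^k/k! (terms k=0..2) = 1.00000 + 1.58879 + 1.26212 = 3.85090
Tail: a^3/(3!(1−ρ)) = 4.01047/(6·0.4704) = 1.42093
P₀ = 1/(3.85090 + 1.42093) = 1/5.27183 = 0.189687

Final: 0.189687


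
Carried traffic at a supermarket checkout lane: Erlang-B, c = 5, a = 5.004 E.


B(5,5.004) = 0.285192 (Erlang-B)
Carried load = a(1 − B) = 5.004·(1 − 0.285192) = 5.004·0.714808 = 3.5769 E

Final: 3.5769 Erlangs


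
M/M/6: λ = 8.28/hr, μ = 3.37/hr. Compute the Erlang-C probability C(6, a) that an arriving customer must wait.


a = λ/μ = 2.4570; ρ = a/6 = 0.4095
P₀ = 0.085256 (from M/M/c formula)
C(c,a) = [a^c/(c!(1−ρ))]·P₀ = [219.98984/(720·0.5905)]·0.085256
= 0.51742·0.085256 = 0.044114

Final: 0.044114


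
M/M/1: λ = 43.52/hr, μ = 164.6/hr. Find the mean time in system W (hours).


W = 1/(μ−λ) = 1/(164.6 − 43.52) = 1/121.08 = 0.008259 hr

Final: 0.008259 hr


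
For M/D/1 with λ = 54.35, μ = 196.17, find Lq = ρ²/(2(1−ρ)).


ρ = 54.35/196.17 = 0.2771
M/D/1: Lq = ρ²/(2(1−ρ)) = 0.07676/(2·0.7229) = 0.05309

Final: 0.05309


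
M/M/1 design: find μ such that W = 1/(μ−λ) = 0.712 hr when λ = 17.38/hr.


W = 1/(μ−λ) ⇒ μ − λ = 1/W = 1/0.712 = 1.4045
μ = λ + 1/W = 17.38 + 1.4045 = 18.7845 per hr

Final: 18.7845 /hr


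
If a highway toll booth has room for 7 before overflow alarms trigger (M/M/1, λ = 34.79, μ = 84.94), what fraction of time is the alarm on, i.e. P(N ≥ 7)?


ρ = 34.79/84.94 = 0.4096
P(N ≥ n) = ρ^n = 0.4096^7 = 0.001934

Final: 0.001934


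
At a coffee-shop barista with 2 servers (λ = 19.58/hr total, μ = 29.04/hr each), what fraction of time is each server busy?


ρ = λ/(cμ) = 19.58/(2·29.04) = 19.58/58.08 = 0.3371

Final: 0.3371


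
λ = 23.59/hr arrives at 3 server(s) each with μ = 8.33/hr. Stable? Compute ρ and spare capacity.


Total capacity cμ = 3·8.33 = 24.99/hr
ρ = λ/(cμ) = 23.59/24.99 = 0.9440
Stable ⇔ ρ < 1: YES
Spare capacity = cμ − λ = 24.99 − 23.59 = 1.40/hr

Final: ρ = 0.9440; stable; margin = 1.40/hr


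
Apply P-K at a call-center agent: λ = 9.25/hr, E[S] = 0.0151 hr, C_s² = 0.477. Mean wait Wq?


ρ = λ·E[S] = 9.25·0.0151 = 0.1397
E[S²] = E[S]²(1+C_s²) = 0.0151²·(1+0.477) = 0.0003368
Wq = λ·E[S²]/(2(1−ρ)) = 9.25·0.0003368/(2·0.8603) = 0.001810 hr

Final: 0.001810 hr


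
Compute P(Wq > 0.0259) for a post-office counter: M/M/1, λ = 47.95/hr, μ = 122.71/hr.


ρ = 47.95/122.71 = 0.3908
P(Wq > t) = ρ·e^{−(μ−λ)t} = 0.3908·e^{−1.9363}
= 0.3908·0.144239 = 0.056363

Final: 0.056363


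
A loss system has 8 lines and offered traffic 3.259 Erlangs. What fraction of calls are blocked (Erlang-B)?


B(c,a) = (a^c/c!) / Σ_{k=0}^{c} a^k/k!
a^8/8! = 0.315613
Σ terms (k=0..8): 1.00000 + 3.25900 + 5.31054 + 5.76902 + 4.70031 + 3.06366 + 1.66408 + 0.77475 + 0.31561 = 25.856962
B = 0.315613/25.856962 = 0.012206

Final: 0.012206


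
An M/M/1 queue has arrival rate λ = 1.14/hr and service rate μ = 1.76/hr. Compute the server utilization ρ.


ρ = λ/μ = 1.14/1.76 = 0.6477

Final: 0.6477


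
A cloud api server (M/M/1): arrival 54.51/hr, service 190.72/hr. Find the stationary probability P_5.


ρ = 54.51/190.72 = 0.2858
P_n = (1−ρ)·ρ^n = (1 − 0.2858)·0.2858^5 = 0.7142·0.001907 = 0.001362

Final: 0.001362


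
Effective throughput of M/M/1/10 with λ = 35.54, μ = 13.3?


ρ = 2.6722; P_K = (1−ρ)ρ^10/(1−ρ^11) = 0.625786
λ_eff = λ(1 − P_K) = 35.54·(1 − 0.625786) = 35.54·0.374214 = 13.2996 /hr

Final: 13.2996 /hr


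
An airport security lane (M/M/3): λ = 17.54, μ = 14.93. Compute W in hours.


a = 1.1748; ρ = 0.3916; P₀ = 0.302196
Lq = P₀·a^c·ρ/(c!(1−ρ)²) = 0.08640
Wq = Lq/λ = 0.08640/17.54 = 0.004926 hr
W = Wq + 1/μ = 0.004926 + 0.06698 = 0.07191 hr

Final: 0.07191 hr


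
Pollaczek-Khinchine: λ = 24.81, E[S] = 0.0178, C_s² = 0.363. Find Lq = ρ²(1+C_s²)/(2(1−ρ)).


ρ = λ·E[S] = 24.81·0.0178 = 0.4416
Lq = ρ²(1+C_s²)/(2(1−ρ)) = 0.1950·(1+0.363)/(2·0.5584)
= 0.1950·1.3630/1.1168 = 0.23803

Final: 0.23803


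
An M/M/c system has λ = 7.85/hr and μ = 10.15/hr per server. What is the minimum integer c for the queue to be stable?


Stability requires cμ > λ ⇔ c > λ/μ.
λ/μ = 7.85/10.15 = 0.7734
Minimum integer c = ⌊0.7734⌋ + 1 = 1
Check: 1·10.15 = 10.15 > 7.85, while 0·10.15 = 0.00 ≤ 7.85

Final: 1 servers


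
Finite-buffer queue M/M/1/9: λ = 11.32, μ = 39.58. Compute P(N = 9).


ρ = λ/μ = 11.32/39.58 = 0.2860
P_K = (1−ρ)ρ^K/(1−ρ^(K+1)) = (0.7140·0.00001280)/(1 − 0.000003662)
= 0.000009142/0.999996 = 0.000009142

Final: 0.000009142


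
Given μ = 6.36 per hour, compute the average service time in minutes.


Mean service time = 1/μ = 1/6.36 hour = 0.15723 hour
In minutes: 0.15723 × 60 = 9.4340 min

Final: 9.4340 min


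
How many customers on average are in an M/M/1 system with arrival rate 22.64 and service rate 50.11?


ρ = λ/μ = 22.64/50.11 = 0.4518
L = ρ/(1−ρ) = 0.4518/(1 − 0.4518) = 0.4518/0.5482 = 0.8242

Final: 0.8242


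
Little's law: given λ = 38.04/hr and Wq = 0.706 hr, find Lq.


Lq = λWq = 38.04·0.706 = 26.8562

Final: 26.8562


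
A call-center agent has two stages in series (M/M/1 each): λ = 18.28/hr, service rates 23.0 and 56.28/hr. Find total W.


Each node sees arrival rate λ = 18.28/hr (tandem ⇒ throughput preserved).
W₁ = 1/(μ₁−λ) = 1/(23.0−18.28) = 0.21186 hr
W₂ = 1/(μ₂−λ) = 1/(56.28−18.28) = 0.02632 hr
W_total = W₁ + W₂ = 0.21186 + 0.02632 = 0.23818 hr

Final: 0.23818 hr


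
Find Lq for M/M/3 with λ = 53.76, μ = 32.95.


a = λ/μ = 1.6316; ρ = a/3 = 0.5439
P₀ = 0.180197
Lq = P₀·a^c·ρ / (c!·(1−ρ)²) = 0.180197·4.34322·0.5439/(6·0.20807)
= 0.34094

Final: 0.34094


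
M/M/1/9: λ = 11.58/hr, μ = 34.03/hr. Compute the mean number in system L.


ρ = 11.58/34.03 = 0.3403
L = ρ[1 − (K+1)ρ^K + Kρ^(K+1)] / [(1−ρ)(1−ρ^(K+1))]
Numerator: 0.3403·(1 − 10·0.00006118 + 9·0.00002082) = 0.340144
Denominator: (0.6597)·(0.999979) = 0.659698
L = 0.340144/0.659698 = 0.5156

Final: 0.5156


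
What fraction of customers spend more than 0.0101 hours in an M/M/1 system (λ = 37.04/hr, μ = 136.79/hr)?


W ~ Exponential(μ−λ) for M/M/1.
μ − λ = 136.79 − 37.04 = 99.7500
P(W > t) = e^{−(μ−λ)t} = e^{−1.0075} = 0.365140

Final: 0.365140


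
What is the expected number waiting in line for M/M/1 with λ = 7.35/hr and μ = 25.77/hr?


ρ = 7.35/25.77 = 0.2852
Lq = ρ²/(1−ρ) = 0.08135/0.7148 = 0.1138

Final: 0.1138


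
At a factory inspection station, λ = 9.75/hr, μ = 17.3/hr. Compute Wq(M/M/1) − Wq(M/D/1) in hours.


ρ = 9.75/17.3 = 0.5636
Wq(M/M/1) = ρ/(μ−λ) = 0.5636/7.55 = 0.07465 hr
Wq(M/D/1) = ρ/(2(μ−λ)) = 0.03732 hr
Savings = 0.07465 − 0.03732 = 0.03732 hr

Final: 0.03732 hr


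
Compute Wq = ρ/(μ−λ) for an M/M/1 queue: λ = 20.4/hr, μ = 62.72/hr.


ρ = 20.4/62.72 = 0.3253
Wq = ρ/(μ−λ) = 0.3253/(62.72 − 20.4) = 0.3253/42.32 = 0.007686 hr

Final: 0.007686 hr


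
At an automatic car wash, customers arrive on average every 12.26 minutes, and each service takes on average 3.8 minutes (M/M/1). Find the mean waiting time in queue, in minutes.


λ = 60/12.26 = 4.8940 /hr
μ = 60/3.8 = 15.7895 /hr
ρ = λ/μ = 4.8940/15.7895 = 0.3100
Wq = ρ/(μ−λ) = 0.3100/(15.7895−4.8940) = 0.02845 hr
In minutes: 0.02845·60 = 1.707 min

Final: 1.707 min


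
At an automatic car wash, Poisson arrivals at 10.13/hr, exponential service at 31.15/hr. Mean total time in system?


W = 1/(μ−λ) = 1/(31.15 − 10.13) = 1/21.02 = 0.04757 hr

Final: 0.04757 hr


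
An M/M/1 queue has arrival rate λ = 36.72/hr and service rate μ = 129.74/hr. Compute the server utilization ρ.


ρ = λ/μ = 36.72/129.74 = 0.2830

Final: 0.2830


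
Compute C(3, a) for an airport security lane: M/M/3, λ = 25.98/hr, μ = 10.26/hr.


a = λ/μ = 2.5322; ρ = a/3 = 0.8441
P₀ = 0.041511 (from M/M/c formula)
C(c,a) = [a^c/(c!(1−ρ))]·P₀ = [16.23586/(6·0.1559)]·0.041511
= 17.35208·0.041511 = 0.720297

Final: 0.720297


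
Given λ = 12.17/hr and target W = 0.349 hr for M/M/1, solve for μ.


W = 1/(μ−λ) ⇒ μ − λ = 1/W = 1/0.349 = 2.8653
μ = λ + 1/W = 12.17 + 2.8653 = 15.0353 per hr

Final: 15.0353 /hr


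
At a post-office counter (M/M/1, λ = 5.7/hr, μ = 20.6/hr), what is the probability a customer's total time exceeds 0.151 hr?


W ~ Exponential(μ−λ) for M/M/1.
μ − λ = 20.6 − 5.7 = 14.9000
P(W > t) = e^{−(μ−λ)t} = e^{−2.2499} = 0.105410

Final: 0.105410


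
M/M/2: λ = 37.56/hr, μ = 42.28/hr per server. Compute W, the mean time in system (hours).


a = 0.8884; ρ = 0.4442; P₀ = 0.384867
Lq = P₀·a^c·ρ/(c!(1−ρ)²) = 0.21835
Wq = Lq/λ = 0.21835/37.56 = 0.005813 hr
W = Wq + 1/μ = 0.005813 + 0.02365 = 0.02947 hr

Final: 0.02947 hr


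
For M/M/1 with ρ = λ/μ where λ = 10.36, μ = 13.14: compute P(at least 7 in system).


ρ = 10.36/13.14 = 0.7884
P(N ≥ n) = ρ^n = 0.7884^7 = 0.189387

Final: 0.189387


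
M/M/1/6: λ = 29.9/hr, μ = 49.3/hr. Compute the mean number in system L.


ρ = 29.9/49.3 = 0.6065
L = ρ[1 − (K+1)ρ^K + Kρ^(K+1)] / [(1−ρ)(1−ρ^(K+1))]
Numerator: 0.6065·(1 − 7·0.049767 + 6·0.030184) = 0.505042
Denominator: (0.3935)·(0.969816) = 0.381632
L = 0.505042/0.381632 = 1.3234

Final: 1.3234


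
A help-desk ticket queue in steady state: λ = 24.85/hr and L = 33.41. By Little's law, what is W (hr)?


W = L/λ = 33.41/24.85 = 1.3445 hr

Final: 1.3445 hr


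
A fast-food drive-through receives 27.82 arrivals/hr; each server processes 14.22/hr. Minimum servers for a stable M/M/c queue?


Stability requires cμ > λ ⇔ c > λ/μ.
λ/μ = 27.82/14.22 = 1.9564
Minimum integer c = ⌊1.9564⌋ + 1 = 2
Check: 2·14.22 = 28.44 > 27.82, while 1·14.22 = 14.22 ≤ 27.82

Final: 2 servers


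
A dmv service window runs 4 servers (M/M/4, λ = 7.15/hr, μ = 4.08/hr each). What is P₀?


a = λ/μ = 7.15/4.08 = 1.7525; ρ = a/c = 0.4381
Σ_{k=0}^{3} a^k/k! (terms k=0..3) = 1.00000 + 1.75245 + 1.53554 + 0.89699 = 5.18498
Tail: a^4/(4!(1−ρ)) = 9.43156/(24·0.5619) = 0.69940
P₀ = 1/(5.18498 + 0.69940) = 1/5.88438 = 0.169942

Final: 0.169942


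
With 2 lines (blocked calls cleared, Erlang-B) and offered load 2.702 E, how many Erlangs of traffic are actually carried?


B(2,2.702) = 0.496491 (Erlang-B)
Carried load = a(1 − B) = 2.702·(1 − 0.496491) = 2.702·0.503509 = 1.3605 E

Final: 1.3605 Erlangs


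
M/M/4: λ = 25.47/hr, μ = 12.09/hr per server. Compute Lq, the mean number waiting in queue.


a = λ/μ = 2.1067; ρ = a/4 = 0.5267
P₀ = 0.116035
Lq = P₀·a^c·ρ / (c!·(1−ρ)²) = 0.116035·19.69748·0.5267/(24·0.22404)
= 0.22388

Final: 0.22388


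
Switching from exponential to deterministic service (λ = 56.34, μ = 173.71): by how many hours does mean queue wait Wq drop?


ρ = 56.34/173.71 = 0.3243
Wq(M/M/1) = ρ/(μ−λ) = 0.3243/117.37 = 0.002763 hr
Wq(M/D/1) = ρ/(2(μ−λ)) = 0.001382 hr
Savings = 0.002763 − 0.001382 = 0.001382 hr

Final: 0.001382 hr


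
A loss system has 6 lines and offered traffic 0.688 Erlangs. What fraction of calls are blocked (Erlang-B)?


B(c,a) = (a^c/c!) / Σ_{k=0}^{c} a^k/k!
a^6/6! = 0.0001473
Σ terms (k=0..6): 1.00000 + 0.68800 + 0.23667 + 0.05428 + 0.009336 + 0.001285 + 0.0001473 = 1.989716
B = 0.0001473/1.989716 = 0.00007403

Final: 0.00007403


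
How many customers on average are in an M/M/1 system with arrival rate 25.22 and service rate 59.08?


ρ = λ/μ = 25.22/59.08 = 0.4269
L = ρ/(1−ρ) = 0.4269/(1 − 0.4269) = 0.4269/0.5731 = 0.7448

Final: 0.7448


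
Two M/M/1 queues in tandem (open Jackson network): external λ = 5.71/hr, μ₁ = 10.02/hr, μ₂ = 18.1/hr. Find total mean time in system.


Each node sees arrival rate λ = 5.71/hr (tandem ⇒ throughput preserved).
W₁ = 1/(μ₁−λ) = 1/(10.02−5.71) = 0.23202 hr
W₂ = 1/(μ₂−λ) = 1/(18.1−5.71) = 0.08071 hr
W_total = W₁ + W₂ = 0.23202 + 0.08071 = 0.31273 hr

Final: 0.31273 hr


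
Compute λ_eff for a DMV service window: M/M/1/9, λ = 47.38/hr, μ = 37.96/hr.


ρ = 1.2482; P_K = (1−ρ)ρ^9/(1−ρ^10) = 0.223133
λ_eff = λ(1 − P_K) = 47.38·(1 − 0.223133) = 47.38·0.776867 = 36.8080 /hr

Final: 36.8080 /hr


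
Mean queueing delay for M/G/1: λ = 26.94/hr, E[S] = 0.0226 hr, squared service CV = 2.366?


ρ = λ·E[S] = 26.94·0.0226 = 0.6088
E[S²] = E[S]²(1+C_s²) = 0.0226²·(1+2.366) = 0.001719
Wq = λ·E[S²]/(2(1−ρ)) = 26.94·0.001719/(2·0.3912) = 0.05920 hr

Final: 0.05920 hr


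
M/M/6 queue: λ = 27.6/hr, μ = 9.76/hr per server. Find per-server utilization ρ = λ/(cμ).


ρ = λ/(cμ) = 27.6/(6·9.76) = 27.6/58.56 = 0.4713

Final: 0.4713


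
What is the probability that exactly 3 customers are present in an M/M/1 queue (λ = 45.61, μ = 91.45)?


ρ = 45.61/91.45 = 0.4987
P_n = (1−ρ)·ρ^n = (1 − 0.4987)·0.4987^3 = 0.5013·0.124059 = 0.062186

Final: 0.062186


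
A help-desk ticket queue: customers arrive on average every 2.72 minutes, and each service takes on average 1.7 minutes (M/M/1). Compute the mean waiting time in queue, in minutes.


λ = 60/2.72 = 22.0588 /hr
μ = 60/1.7 = 35.2941 /hr
ρ = λ/μ = 22.0588/35.2941 = 0.6250
Wq = ρ/(μ−λ) = 0.6250/(35.2941−22.0588) = 0.04722 hr
In minutes: 0.04722·60 = 2.833 min

Final: 2.833 min


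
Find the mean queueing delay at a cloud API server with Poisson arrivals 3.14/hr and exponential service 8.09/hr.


ρ = 3.14/8.09 = 0.3881
Wq = ρ/(μ−λ) = 0.3881/(8.09 − 3.14) = 0.3881/4.95 = 0.07841 hr

Final: 0.07841 hr


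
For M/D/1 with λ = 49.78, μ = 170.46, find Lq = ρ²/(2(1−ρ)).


ρ = 49.78/170.46 = 0.2920
M/D/1: Lq = ρ²/(2(1−ρ)) = 0.08528/(2·0.7080) = 0.06023

Final: 0.06023


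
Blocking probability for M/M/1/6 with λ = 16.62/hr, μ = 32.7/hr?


ρ = λ/μ = 16.62/32.7 = 0.5083
P_K = (1−ρ)ρ^K/(1−ρ^(K+1)) = (0.4917·0.017239)/(1 − 0.008762)
= 0.008477/0.991238 = 0.008552

Final: 0.008552


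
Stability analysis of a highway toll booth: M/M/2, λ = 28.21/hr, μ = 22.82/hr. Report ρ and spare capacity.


Total capacity cμ = 2·22.82 = 45.64/hr
ρ = λ/(cμ) = 28.21/45.64 = 0.6181
Stable ⇔ ρ < 1: YES
Spare capacity = cμ − λ = 45.64 − 28.21 = 17.43/hr

Final: ρ = 0.6181; stable; margin = 17.43/hr


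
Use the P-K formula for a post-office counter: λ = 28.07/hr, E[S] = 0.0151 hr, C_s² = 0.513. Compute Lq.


ρ = λ·E[S] = 28.07·0.0151 = 0.4239
Lq = ρ²(1+C_s²)/(2(1−ρ)) = 0.1797·(1+0.513)/(2·0.5761)
= 0.1797·1.5130/1.1523 = 0.23589

Final: 0.23589


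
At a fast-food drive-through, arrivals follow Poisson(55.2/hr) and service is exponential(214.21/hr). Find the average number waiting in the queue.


ρ = 55.2/214.21 = 0.2577
Lq = ρ²/(1−ρ) = 0.06640/0.7423 = 0.08946

Final: 0.08946


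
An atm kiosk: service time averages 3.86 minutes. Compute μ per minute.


μ = 1/(service time) in consistent units.
1 minute = 1 min, so μ = 1/3.86 = 0.2591 per minute

Final: 0.2591 /min


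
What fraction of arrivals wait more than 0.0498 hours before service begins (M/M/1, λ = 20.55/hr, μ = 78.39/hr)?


ρ = 20.55/78.39 = 0.2622
P(Wq > t) = ρ·e^{−(μ−λ)t} = 0.2622·e^{−2.8804}
= 0.2622·0.056111 = 0.014709

Final: 0.014709


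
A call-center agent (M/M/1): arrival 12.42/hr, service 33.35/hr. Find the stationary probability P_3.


ρ = 12.42/33.35 = 0.3724
P_n = (1−ρ)·ρ^n = (1 − 0.3724)·0.3724^3 = 0.6276·0.051651 = 0.032415

Final: 0.032415


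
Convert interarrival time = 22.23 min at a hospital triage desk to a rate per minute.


λ = 1/(interarrival time) in consistent units.
1 minute = 1 min, so λ = 1/22.23 = 0.04498 per minute

Final: 0.04498 /min


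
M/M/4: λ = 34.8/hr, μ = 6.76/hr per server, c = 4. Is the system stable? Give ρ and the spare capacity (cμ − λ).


Total capacity cμ = 4·6.76 = 27.04/hr
ρ = λ/(cμ) = 34.8/27.04 = 1.2870
Stable ⇔ ρ < 1: NO
Spare capacity = cμ − λ = 27.04 − 34.8 = -7.76/hr

Final: ρ = 1.2870; unstable; margin = -7.76/hr


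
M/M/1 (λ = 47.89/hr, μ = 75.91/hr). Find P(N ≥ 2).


ρ = 47.89/75.91 = 0.6309
P(N ≥ n) = ρ^n = 0.6309^2 = 0.398008

Final: 0.398008


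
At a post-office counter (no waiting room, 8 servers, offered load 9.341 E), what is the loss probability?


B(c,a) = (a^c/c!) / Σ_{k=0}^{c} a^k/k!
a^8/8! = 1437.561566
Σ terms (k=0..8): 1.00000 + 9.34100 + 43.62714 + 135.84037 + 317.22123 + 592.63270 + 922.63035 + 1231.18430 + 1437.56157 = 4691.038662
B = 1437.561566/4691.038662 = 0.306448

Final: 0.306448


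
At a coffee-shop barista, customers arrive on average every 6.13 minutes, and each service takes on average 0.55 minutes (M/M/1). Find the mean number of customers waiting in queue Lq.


λ = 60/6.13 = 9.7879 /hr
μ = 60/0.55 = 109.0909 /hr
ρ = λ/μ = 9.7879/109.0909 = 0.08972
Lq = ρ²/(1−ρ) = 0.008050/0.9103 = 0.008844

Final: 0.008844


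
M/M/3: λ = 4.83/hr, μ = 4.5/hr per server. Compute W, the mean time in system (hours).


a = 1.0733; ρ = 0.3578; P₀ = 0.336672
Lq = P₀·a^c·ρ/(c!(1−ρ)²) = 0.06019
Wq = Lq/λ = 0.06019/4.83 = 0.01246 hr
W = Wq + 1/μ = 0.01246 + 0.22222 = 0.23468 hr

Final: 0.23468 hr


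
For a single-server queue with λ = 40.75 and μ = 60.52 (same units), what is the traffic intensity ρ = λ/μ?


ρ = λ/μ = 40.75/60.52 = 0.6733

Final: 0.6733


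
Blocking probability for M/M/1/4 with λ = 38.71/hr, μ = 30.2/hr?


ρ = λ/μ = 38.71/30.2 = 1.2818
P_K = (1−ρ)ρ^K/(1−ρ^(K+1)) = (-0.2818·2.699386)/(1 − 3.460040)
= -0.760655/-2.460040 = 0.309204

Final: 0.309204


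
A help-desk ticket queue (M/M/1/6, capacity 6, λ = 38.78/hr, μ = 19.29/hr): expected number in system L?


ρ = 38.78/19.29 = 2.0104
L = ρ[1 − (K+1)ρ^K + Kρ^(K+1)] / [(1−ρ)(1−ρ^(K+1))]
Numerator: 2.0104·(1 − 7·66.016647 + 6·132.717759) = 673.855322
Denominator: (-1.0104)·(-131.717759) = 133.083417
L = 673.855322/133.083417 = 5.0634

Final: 5.0634


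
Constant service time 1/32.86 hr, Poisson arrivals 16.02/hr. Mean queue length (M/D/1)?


ρ = 16.02/32.86 = 0.4875
M/D/1: Lq = ρ²/(2(1−ρ)) = 0.2377/(2·0.5125) = 0.23189

Final: 0.23189


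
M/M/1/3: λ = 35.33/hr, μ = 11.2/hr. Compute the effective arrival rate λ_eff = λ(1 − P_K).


ρ = 3.1545; P_K = (1−ρ)ρ^3/(1−ρ^4) = 0.689957
λ_eff = λ(1 − P_K) = 35.33·(1 − 0.689957) = 35.33·0.310043 = 10.9538 /hr

Final: 10.9538 /hr


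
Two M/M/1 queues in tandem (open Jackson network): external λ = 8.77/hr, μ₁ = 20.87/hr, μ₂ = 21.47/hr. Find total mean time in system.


Each node sees arrival rate λ = 8.77/hr (tandem ⇒ throughput preserved).
W₁ = 1/(μ₁−λ) = 1/(20.87−8.77) = 0.08264 hr
W₂ = 1/(μ₂−λ) = 1/(21.47−8.77) = 0.07874 hr
W_total = W₁ + W₂ = 0.08264 + 0.07874 = 0.16138 hr

Final: 0.16138 hr


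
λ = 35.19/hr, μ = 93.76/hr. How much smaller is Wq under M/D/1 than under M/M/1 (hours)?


ρ = 35.19/93.76 = 0.3753
Wq(M/M/1) = ρ/(μ−λ) = 0.3753/58.57 = 0.006408 hr
Wq(M/D/1) = ρ/(2(μ−λ)) = 0.003204 hr
Savings = 0.006408 − 0.003204 = 0.003204 hr

Final: 0.003204 hr


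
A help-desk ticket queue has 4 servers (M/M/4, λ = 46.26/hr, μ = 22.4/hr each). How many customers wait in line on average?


a = λ/μ = 2.0652; ρ = a/4 = 0.5163
P₀ = 0.121469
Lq = P₀·a^c·ρ / (c!·(1−ρ)²) = 0.121469·18.18991·0.5163/(24·0.23397)
= 0.20315

Final: 0.20315


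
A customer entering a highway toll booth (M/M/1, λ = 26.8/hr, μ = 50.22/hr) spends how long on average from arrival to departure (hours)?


W = 1/(μ−λ) = 1/(50.22 − 26.8) = 1/23.42 = 0.04270 hr

Final: 0.04270 hr


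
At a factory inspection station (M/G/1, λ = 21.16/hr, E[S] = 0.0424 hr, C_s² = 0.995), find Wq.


ρ = λ·E[S] = 21.16·0.0424 = 0.8972
E[S²] = E[S]²(1+C_s²) = 0.0424²·(1+0.995) = 0.003587
Wq = λ·E[S²]/(2(1−ρ)) = 21.16·0.003587/(2·0.1028) = 0.36906 hr

Final: 0.36906 hr


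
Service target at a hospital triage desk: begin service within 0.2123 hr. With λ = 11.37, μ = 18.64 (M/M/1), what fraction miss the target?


ρ = 11.37/18.64 = 0.6100
P(Wq > t) = ρ·e^{−(μ−λ)t} = 0.6100·e^{−1.5434}
= 0.6100·0.213649 = 0.130321

Final: 0.130321


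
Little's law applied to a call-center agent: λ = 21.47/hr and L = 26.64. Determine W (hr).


W = L/λ = 26.64/21.47 = 1.2408 hr

Final: 1.2408 hr


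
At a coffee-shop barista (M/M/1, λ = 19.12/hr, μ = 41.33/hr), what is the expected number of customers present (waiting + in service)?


ρ = λ/μ = 19.12/41.33 = 0.4626
L = ρ/(1−ρ) = 0.4626/(1 − 0.4626) = 0.4626/0.5374 = 0.8609

Final: 0.8609


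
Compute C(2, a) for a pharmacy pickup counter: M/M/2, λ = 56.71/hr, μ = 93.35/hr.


a = λ/μ = 0.6075; ρ = a/2 = 0.3037
P₀ = 0.534037 (from M/M/c formula)
C(c,a) = [a^c/(c!(1−ρ))]·P₀ = [0.36905/(2·0.6963)]·0.534037
= 0.26503·0.534037 = 0.141536

Final: 0.141536


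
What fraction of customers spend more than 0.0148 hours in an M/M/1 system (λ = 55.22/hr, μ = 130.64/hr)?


W ~ Exponential(μ−λ) for M/M/1.
μ − λ = 130.64 − 55.22 = 75.4200
P(W > t) = e^{−(μ−λ)t} = e^{−1.1162} = 0.327517

Final: 0.327517


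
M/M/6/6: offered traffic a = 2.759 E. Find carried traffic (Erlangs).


B(6,2.759) = 0.039716 (Erlang-B)
Carried load = a(1 − B) = 2.759·(1 − 0.039716) = 2.759·0.960284 = 2.6494 E

Final: 2.6494 Erlangs


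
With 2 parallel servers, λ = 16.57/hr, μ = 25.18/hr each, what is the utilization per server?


ρ = λ/(cμ) = 16.57/(2·25.18) = 16.57/50.36 = 0.3290

Final: 0.3290


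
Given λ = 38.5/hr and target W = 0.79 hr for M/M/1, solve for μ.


W = 1/(μ−λ) ⇒ μ − λ = 1/W = 1/0.79 = 1.2658
μ = λ + 1/W = 38.5 + 1.2658 = 39.7658 per hr

Final: 39.7658 /hr


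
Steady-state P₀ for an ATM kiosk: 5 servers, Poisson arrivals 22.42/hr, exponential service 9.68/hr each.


a = λ/μ = 22.42/9.68 = 2.3161; ρ = a/c = 0.4632
Σ_{k=0}^{4} a^k/k! (terms k=0..4) = 1.00000 + 2.31612 + 2.68220 + 2.07076 + 1.19903 = 9.26810
Tail: a^5/(5!(1−ρ)) = 66.65017/(120·0.5368) = 1.03473
P₀ = 1/(9.26810 + 1.03473) = 1/10.30283 = 0.097061

Final: 0.097061


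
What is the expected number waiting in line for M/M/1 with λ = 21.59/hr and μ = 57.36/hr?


ρ = 21.59/57.36 = 0.3764
Lq = ρ²/(1−ρ) = 0.1417/0.6236 = 0.2272

Final: 0.2272


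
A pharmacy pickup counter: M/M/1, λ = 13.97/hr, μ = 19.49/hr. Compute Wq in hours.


ρ = 13.97/19.49 = 0.7168
Wq = ρ/(μ−λ) = 0.7168/(19.49 − 13.97) = 0.7168/5.52 = 0.1299 hr

Final: 0.1299 hr


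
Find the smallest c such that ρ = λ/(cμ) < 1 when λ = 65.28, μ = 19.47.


Stability requires cμ > λ ⇔ c > λ/μ.
λ/μ = 65.28/19.47 = 3.3529
Minimum integer c = ⌊3.3529⌋ + 1 = 4
Check: 4·19.47 = 77.88 > 65.28, while 3·19.47 = 58.41 ≤ 65.28

Final: 4 servers


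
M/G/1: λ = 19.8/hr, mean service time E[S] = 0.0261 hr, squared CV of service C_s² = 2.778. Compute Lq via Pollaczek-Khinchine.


ρ = λ·E[S] = 19.8·0.0261 = 0.5168
Lq = ρ²(1+C_s²)/(2(1−ρ)) = 0.2671·(1+2.778)/(2·0.4832)
= 0.2671·3.7780/0.9664 = 1.04400

Final: 1.04400


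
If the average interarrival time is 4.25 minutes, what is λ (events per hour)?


λ = 1/(interarrival time) in consistent units.
1 hour = 60 min, so λ = 60/4.25 = 14.1176 per hour

Final: 14.1176 /hr


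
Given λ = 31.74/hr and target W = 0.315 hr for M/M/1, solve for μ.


W = 1/(μ−λ) ⇒ μ − λ = 1/W = 1/0.315 = 3.1746
μ = λ + 1/W = 31.74 + 3.1746 = 34.9146 per hr

Final: 34.9146 /hr


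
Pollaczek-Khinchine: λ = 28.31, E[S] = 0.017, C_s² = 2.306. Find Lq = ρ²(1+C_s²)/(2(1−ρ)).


ρ = λ·E[S] = 28.31·0.017 = 0.4813
Lq = ρ²(1+C_s²)/(2(1−ρ)) = 0.2316·(1+2.306)/(2·0.5187)
= 0.2316·3.3060/1.0375 = 0.73809

Final: 0.73809


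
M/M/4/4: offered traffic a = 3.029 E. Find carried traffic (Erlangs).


B(4,3.029) = 0.209327 (Erlang-B)
Carried load = a(1 − B) = 3.029·(1 − 0.209327) = 3.029·0.790673 = 2.3949 E

Final: 2.3949 Erlangs


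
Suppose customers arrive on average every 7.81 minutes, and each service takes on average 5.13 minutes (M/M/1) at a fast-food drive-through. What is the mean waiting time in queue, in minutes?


λ = 60/7.81 = 7.6825 /hr
μ = 60/5.13 = 11.6959 /hr
ρ = λ/μ = 7.6825/11.6959 = 0.6569
Wq = ρ/(μ−λ) = 0.6569/(11.6959−7.6825) = 0.16366 hr
In minutes: 0.16366·60 = 9.820 min

Final: 9.820 min


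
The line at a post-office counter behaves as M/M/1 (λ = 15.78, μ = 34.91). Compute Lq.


ρ = 15.78/34.91 = 0.4520
Lq = ρ²/(1−ρ) = 0.2043/0.5480 = 0.3729

Final: 0.3729


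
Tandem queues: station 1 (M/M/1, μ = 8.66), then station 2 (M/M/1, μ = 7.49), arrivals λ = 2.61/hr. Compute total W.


Each node sees arrival rate λ = 2.61/hr (tandem ⇒ throughput preserved).
W₁ = 1/(μ₁−λ) = 1/(8.66−2.61) = 0.16529 hr
W₂ = 1/(μ₂−λ) = 1/(7.49−2.61) = 0.20492 hr
W_total = W₁ + W₂ = 0.16529 + 0.20492 = 0.37021 hr

Final: 0.37021 hr


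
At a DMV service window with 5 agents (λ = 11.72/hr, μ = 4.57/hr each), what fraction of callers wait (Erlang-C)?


a = λ/μ = 2.5646; ρ = a/5 = 0.5129
P₀ = 0.074826 (from M/M/c formula)
C(c,a) = [a^c/(c!(1−ρ))]·P₀ = [110.93205/(120·0.4871)]·0.074826
= 1.89787·0.074826 = 0.142010

Final: 0.142010


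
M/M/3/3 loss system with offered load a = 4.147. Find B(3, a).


B(c,a) = (a^c/c!) / Σ_{k=0}^{c} a^k/k!
a^3/3! = 11.886414
Σ terms (k=0..3): 1.00000 + 4.14700 + 8.59880 + 11.88641 = 25.632219
B = 11.886414/25.632219 = 0.463729

Final: 0.463729


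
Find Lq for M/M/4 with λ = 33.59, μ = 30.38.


a = λ/μ = 1.1057; ρ = a/4 = 0.2764
P₀ = 0.330225
Lq = P₀·a^c·ρ / (c!·(1−ρ)²) = 0.330225·1.49448·0.2764/(24·0.52357)
= 0.01086

Final: 0.01086


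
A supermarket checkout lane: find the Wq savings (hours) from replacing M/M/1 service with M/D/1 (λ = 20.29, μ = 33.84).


ρ = 20.29/33.84 = 0.5996
Wq(M/M/1) = ρ/(μ−λ) = 0.5996/13.55 = 0.04425 hr
Wq(M/D/1) = ρ/(2(μ−λ)) = 0.02212 hr
Savings = 0.04425 − 0.02212 = 0.02212 hr

Final: 0.02212 hr
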